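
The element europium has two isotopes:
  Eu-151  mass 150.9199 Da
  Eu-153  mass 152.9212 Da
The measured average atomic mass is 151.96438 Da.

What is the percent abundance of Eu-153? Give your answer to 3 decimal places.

52.190%

Writing the weighted mean with unknown fraction x of Eu-151:
150.9199·x + 152.9212·(1 − x) = 151.96438
(150.9199 − 152.9212)·x = 151.96438 − 152.9212
x = -0.95682 / -2.0013 = 0.47810 → 47.810% Eu-151, 52.190% Eu-153.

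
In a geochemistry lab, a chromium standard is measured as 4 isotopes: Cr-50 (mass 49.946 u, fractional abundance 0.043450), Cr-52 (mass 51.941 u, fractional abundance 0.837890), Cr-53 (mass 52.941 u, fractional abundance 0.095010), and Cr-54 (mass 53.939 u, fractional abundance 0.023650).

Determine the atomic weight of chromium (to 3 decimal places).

51.997 u

The abundance-weighted mean is 0.043450 × 49.946 + 0.837890 × 51.941 + 0.095010 × 52.941 + 0.023650 × 53.939
= 2.1702 + 43.5208 + 5.0299 + 1.2757 = 51.9966 u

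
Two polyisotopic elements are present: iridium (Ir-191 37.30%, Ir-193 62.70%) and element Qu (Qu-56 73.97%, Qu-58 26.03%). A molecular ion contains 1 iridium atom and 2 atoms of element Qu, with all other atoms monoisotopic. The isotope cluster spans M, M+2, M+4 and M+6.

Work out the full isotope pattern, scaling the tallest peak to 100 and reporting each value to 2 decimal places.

Iridium pattern (n=1): 0.3730 : 0.6270
Element Qu pattern (n=2): 0.54715609 : 0.38508782 : 0.06775609
Convolve the two distributions (both contribute in 2-u steps):
  M: 0.3730×0.54715609 = 0.204089
  M+2: 0.3730×0.38508782 + 0.6270×0.54715609 = 0.486705
  M+4: 0.3730×0.06775609 + 0.6270×0.38508782 = 0.266723
  M+6: 0.6270×0.06775609 = 0.042483
Scale to base peak (0.486705) = 100: 41.93 : 100.00 : 54.80 : 8.73

41.93 : 100.00 : 54.80 : 8.73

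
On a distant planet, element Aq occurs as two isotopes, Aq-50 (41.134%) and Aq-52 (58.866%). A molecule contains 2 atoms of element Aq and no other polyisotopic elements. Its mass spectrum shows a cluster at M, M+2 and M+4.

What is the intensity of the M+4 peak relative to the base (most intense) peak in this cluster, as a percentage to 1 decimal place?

71.6%

Binomial terms of (0.41134 + 0.58866)^2: M 0.1692, M+2 0.4843, M+4 0.3465 → M+2 is the base peak.
P(M+2) = C(2,1) × 0.41134^1 × 0.58866^1 = 2 × 0.41134 × 0.58866 = 0.484279 (base)
P(M+4) = C(2,2) × 0.41134^0 × 0.58866^2 = 1 × 1.0000 × 0.3465206 = 0.346521
Relative intensity = 0.346521 / 0.484279 × 100 = 71.6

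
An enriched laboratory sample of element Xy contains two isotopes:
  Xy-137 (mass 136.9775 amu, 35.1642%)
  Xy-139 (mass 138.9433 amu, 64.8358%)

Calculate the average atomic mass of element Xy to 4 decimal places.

Weight each isotope mass by its fractional abundance: 0.351642 × 136.9775 + 0.648358 × 138.9433
= 48.16704 + 90.08500 = 138.25204 amu

138.2520 amu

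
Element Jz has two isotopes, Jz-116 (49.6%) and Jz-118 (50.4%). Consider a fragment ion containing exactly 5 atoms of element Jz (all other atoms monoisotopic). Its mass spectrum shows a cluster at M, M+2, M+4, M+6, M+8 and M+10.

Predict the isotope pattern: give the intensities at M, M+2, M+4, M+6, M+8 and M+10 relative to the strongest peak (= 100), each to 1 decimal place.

9.5 : 48.4 : 98.4 : 100.0 : 50.8 : 10.3

Expanding (0.496 + 0.504)^5:
P(M) = 0.496^5 = 0.030020
P(M+2) = 5 × 0.496^4 × 0.504^1 = 0.152520
P(M+4) = 10 × 0.496^3 × 0.504^2 = 0.309960
P(M+6) = 10 × 0.496^2 × 0.504^3 = 0.314960
P(M+8) = 5 × 0.496^1 × 0.504^4 = 0.160020
P(M+10) = 0.504^5 = 0.032520
The M+6 peak is largest (0.314960); scaling to 100 gives 9.5 : 48.4 : 98.4 : 100.0 : 50.8 : 10.3.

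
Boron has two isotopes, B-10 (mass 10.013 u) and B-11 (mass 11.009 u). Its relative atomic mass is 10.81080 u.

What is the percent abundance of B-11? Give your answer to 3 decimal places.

Writing the weighted mean with unknown fraction x of B-10:
10.013·x + 11.009·(1 − x) = 10.81080
(10.013 − 11.009)·x = 10.81080 − 11.009
x = -0.19820 / -0.996 = 0.19900 → 19.900% B-10, 80.100% B-11.

80.100%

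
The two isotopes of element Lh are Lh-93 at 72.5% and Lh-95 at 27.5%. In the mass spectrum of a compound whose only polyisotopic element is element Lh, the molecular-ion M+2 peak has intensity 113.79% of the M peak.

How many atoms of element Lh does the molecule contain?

With n Lh atoms, P(M+2)/P(M) = C(n,1)·p^(n−1)q / p^n = n·q/p = n · 0.275/0.725.
n = 1.1379 × 0.725/0.275 = 3.00 ≈ 3

3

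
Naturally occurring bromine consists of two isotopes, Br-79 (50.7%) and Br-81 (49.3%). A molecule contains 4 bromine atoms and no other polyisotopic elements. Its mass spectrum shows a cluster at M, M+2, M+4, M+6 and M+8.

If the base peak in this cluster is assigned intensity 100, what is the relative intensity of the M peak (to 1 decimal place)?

17.6

(0.507 + 0.493)^4 gives M 0.0661, M+2 0.2570, M+4 0.3749, M+6 0.2430, M+8 0.0591; the largest is M+4.
P(M+4) = C(4,2) × 0.507^2 × 0.493^2 = 6 × 0.257049 × 0.243049 = 0.374853 (base)
P(M) = C(4,0) × 0.507^4 × 0.493^0 = 1 × 0.06607419 × 1.0000 = 0.066074
Relative intensity = 0.066074 / 0.374853 × 100 = 17.6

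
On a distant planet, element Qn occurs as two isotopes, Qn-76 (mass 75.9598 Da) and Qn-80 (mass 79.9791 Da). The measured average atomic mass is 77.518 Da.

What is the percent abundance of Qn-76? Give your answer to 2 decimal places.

Writing the weighted mean with unknown fraction x of Qn-76:
75.9598·x + 79.9791·(1 − x) = 77.518
(75.9598 − 79.9791)·x = 77.518 − 79.9791
x = -2.4611 / -4.0193 = 0.61232 → 61.23% Qn-76, 38.77% Qn-80.

61.23%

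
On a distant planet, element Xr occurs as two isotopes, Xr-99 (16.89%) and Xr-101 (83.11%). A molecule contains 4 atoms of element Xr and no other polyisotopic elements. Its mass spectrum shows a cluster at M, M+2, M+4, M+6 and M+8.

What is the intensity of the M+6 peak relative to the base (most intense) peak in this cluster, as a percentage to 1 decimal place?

Term probabilities: M 0.0008, M+2 0.0160, M+4 0.1182, M+6 0.3878, M+8 0.4771. Base peak = M+8.
P(M+8) = C(4,4) × 0.1689^0 × 0.8311^4 = 1 × 1.0000 × 0.47710408 = 0.477104 (base)
P(M+6) = C(4,3) × 0.1689^1 × 0.8311^3 = 4 × 0.1689 × 0.57406338 = 0.387837
Relative intensity = 0.387837 / 0.477104 × 100 = 81.3

81.3%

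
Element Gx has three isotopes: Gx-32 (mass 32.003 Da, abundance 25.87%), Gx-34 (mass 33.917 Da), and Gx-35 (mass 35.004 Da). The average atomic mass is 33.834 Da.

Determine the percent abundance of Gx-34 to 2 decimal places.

36.21%

Let x and y be the fractions of Gx-34 and Gx-35. Then x + y = 1 − 0.2587 = 0.7413 and 33.917x + 35.004y = 33.834 − 0.2587×32.003 = 25.5548239.
Substituting: 33.917x + 35.004(0.7413 − x) = 25.5548239
(33.917 − 35.004)x = -0.3936413  ⇒  x = 0.36214, y = 0.37916
Gx-34: 36.21%, Gx-35: 37.92%.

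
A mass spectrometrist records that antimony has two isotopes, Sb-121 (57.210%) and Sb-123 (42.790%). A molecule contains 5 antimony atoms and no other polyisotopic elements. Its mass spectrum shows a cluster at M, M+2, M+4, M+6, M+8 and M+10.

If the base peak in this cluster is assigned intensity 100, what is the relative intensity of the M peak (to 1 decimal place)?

17.9

Binomial terms of (0.57210 + 0.42790)^5: M 0.0613, M+2 0.2292, M+4 0.3428, M+6 0.2564, M+8 0.0959, M+10 0.0143 → M+4 is the base peak.
P(M+4) = C(5,2) × 0.57210^3 × 0.42790^2 = 10 × 0.18724742 × 0.18309841 = 0.342847 (base)
P(M) = C(5,0) × 0.57210^5 × 0.42790^0 = 1 × 0.06128578 × 1.0000 = 0.061286
Relative intensity = 0.061286 / 0.342847 × 100 = 17.9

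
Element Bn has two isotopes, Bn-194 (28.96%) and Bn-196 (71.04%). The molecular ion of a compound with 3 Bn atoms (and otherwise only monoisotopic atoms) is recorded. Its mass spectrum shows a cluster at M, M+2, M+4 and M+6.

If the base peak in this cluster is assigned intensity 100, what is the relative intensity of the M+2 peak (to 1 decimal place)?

Binomial terms of (0.2896 + 0.7104)^3: M 0.0243, M+2 0.1787, M+4 0.4385, M+6 0.3585 → M+4 is the base peak.
P(M+4) = C(3,2) × 0.2896^1 × 0.7104^2 = 3 × 0.2896 × 0.50466816 = 0.438456 (base)
P(M+2) = C(3,1) × 0.2896^2 × 0.7104^1 = 3 × 0.08386816 × 0.7104 = 0.178740
Relative intensity = 0.178740 / 0.438456 × 100 = 40.8

40.8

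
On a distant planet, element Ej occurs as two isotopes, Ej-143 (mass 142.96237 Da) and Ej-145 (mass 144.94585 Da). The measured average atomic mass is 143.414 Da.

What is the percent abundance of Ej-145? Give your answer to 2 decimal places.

Let x be the fractional abundance of Ej-143; then Ej-145 has abundance 1 − x.
142.96237·x + 144.94585·(1 − x) = 143.414
(142.96237 − 144.94585)·x = 143.414 − 144.94585
x = -1.53185 / -1.98348 = 0.77230 → 77.23% Ej-143, 22.77% Ej-145.

22.77%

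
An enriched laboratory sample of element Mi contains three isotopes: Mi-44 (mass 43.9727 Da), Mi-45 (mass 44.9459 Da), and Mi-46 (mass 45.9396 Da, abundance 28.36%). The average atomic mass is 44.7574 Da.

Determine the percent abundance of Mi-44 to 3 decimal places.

48.326%

Let x and y be the fractions of Mi-44 and Mi-45. Then x + y = 1 − 0.2836 = 0.7164 and 43.9727x + 44.9459y = 44.7574 − 0.2836×45.9396 = 31.72892944.
Substituting: 43.9727x + 44.9459(0.7164 − x) = 31.72892944
(43.9727 − 44.9459)x = -0.47031332  ⇒  x = 0.48326, y = 0.23314
Mi-44: 48.326%, Mi-45: 23.314%.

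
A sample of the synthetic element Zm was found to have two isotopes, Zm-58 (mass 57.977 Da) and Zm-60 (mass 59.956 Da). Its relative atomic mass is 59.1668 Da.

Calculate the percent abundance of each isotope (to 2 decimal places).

With x = fraction of Zm-58 (so Zm-60 is 1 − x):
57.977·x + 59.956·(1 − x) = 59.1668
(57.977 − 59.956)·x = 59.1668 − 59.956
x = -0.7892 / -1.979 = 0.39879 → 39.88% Zm-58, 60.12% Zm-60.

Zm-58: 39.88%, Zm-60: 60.12%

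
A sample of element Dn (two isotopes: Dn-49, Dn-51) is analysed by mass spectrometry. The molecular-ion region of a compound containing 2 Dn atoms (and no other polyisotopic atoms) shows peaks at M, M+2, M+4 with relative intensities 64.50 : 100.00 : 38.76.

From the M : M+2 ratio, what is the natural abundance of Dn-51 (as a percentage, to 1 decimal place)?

43.7%

Let p = fractional abundance of Dn-49. I(M+2)/I(M) = [C(2,1)·p^1·(1−p)] / p^2 = 2·(1−p)/p = 100.00/64.50 = 1.5504
(1−p)/p = 1.5504/2 = 0.7752  ⇒  p = 1/(1 + 0.7752) = 0.5633
Dn-49: 56.3%, Dn-51: 43.7%.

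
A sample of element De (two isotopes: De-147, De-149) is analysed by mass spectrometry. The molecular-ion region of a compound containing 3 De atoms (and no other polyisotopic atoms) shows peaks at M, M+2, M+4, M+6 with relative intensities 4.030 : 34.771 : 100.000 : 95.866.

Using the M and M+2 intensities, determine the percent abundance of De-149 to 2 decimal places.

74.20%

If p is the fraction of De that is De-147, then I(M+2)/I(M) = [C(3,1)·p^2·(1−p)] / p^3 = 3·(1−p)/p = 34.771/4.030 = 8.6280
(1−p)/p = 8.6280/3 = 2.8760  ⇒  p = 1/(1 + 2.8760) = 0.2580
De-147: 25.80%, De-149: 74.20%.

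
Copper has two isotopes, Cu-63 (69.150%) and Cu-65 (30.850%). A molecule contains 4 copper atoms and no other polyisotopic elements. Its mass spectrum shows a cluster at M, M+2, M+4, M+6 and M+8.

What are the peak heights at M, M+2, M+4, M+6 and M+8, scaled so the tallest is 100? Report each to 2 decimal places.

56.04 : 100.00 : 66.92 : 19.90 : 2.22

Each Cu atom is independently Cu-63 (p = 0.69150) or Cu-65 (q = 0.30850); the cluster is the binomial expansion (p + q)^4.
P(M) = 0.69150^4 = 0.228649
P(M+2) = 4 × 0.69150^3 × 0.30850^1 = 0.408030
P(M+4) = 6 × 0.69150^2 × 0.30850^2 = 0.273052
P(M+6) = 4 × 0.69150^1 × 0.30850^3 = 0.081212
P(M+8) = 0.30850^4 = 0.009058
The M+2 peak is largest (0.408030); scaling to 100 gives 56.04 : 100.00 : 66.92 : 19.90 : 2.22.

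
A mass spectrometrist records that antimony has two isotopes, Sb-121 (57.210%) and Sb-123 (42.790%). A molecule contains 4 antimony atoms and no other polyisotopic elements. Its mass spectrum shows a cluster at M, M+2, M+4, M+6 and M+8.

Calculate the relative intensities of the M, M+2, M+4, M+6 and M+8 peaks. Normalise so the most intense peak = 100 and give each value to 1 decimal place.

29.8 : 89.1 : 100.0 : 49.9 : 9.3

Each Sb atom is independently Sb-121 (p = 0.57210) or Sb-123 (q = 0.42790); the cluster is the binomial expansion (p + q)^4.
P(M) = 0.57210^4 = 0.107124
P(M+2) = 4 × 0.57210^3 × 0.42790^1 = 0.320493
P(M+4) = 6 × 0.57210^2 × 0.42790^2 = 0.359567
P(M+6) = 4 × 0.57210^1 × 0.42790^3 = 0.179291
P(M+8) = 0.42790^4 = 0.033525
The M+4 peak is largest (0.359567); scaling to 100 gives 29.8 : 89.1 : 100.0 : 49.9 : 9.3.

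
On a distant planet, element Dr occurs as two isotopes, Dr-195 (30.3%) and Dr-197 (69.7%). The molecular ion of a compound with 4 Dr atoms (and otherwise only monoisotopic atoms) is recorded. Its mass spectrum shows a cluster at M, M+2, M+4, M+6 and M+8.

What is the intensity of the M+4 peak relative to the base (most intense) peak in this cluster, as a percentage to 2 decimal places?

65.21%

Binomial terms of (0.303 + 0.697)^4: M 0.0084, M+2 0.0776, M+4 0.2676, M+6 0.4104, M+8 0.2360 → M+6 is the base peak.
P(M+6) = C(4,3) × 0.303^1 × 0.697^3 = 4 × 0.3030 × 0.33860887 = 0.410394 (base)
P(M+4) = C(4,2) × 0.303^2 × 0.697^2 = 6 × 0.091809 × 0.485809 = 0.267610
Relative intensity = 0.267610 / 0.410394 × 100 = 65.21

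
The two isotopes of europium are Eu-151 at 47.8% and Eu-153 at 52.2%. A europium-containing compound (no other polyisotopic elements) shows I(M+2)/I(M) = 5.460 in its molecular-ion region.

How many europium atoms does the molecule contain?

With n Eu atoms, P(M+2)/P(M) = C(n,1)·p^(n−1)q / p^n = n·q/p = n · 0.522/0.478.
n = 5.460 × 0.478/0.522 = 5.00 ≈ 5

5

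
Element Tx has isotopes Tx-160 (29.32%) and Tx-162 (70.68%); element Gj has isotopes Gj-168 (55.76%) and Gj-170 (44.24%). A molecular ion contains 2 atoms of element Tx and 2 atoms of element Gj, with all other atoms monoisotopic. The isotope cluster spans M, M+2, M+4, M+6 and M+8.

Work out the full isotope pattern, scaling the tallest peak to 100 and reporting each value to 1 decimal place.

7.1 : 45.5 : 100.0 : 87.0 : 26.0

Element Tx pattern (n=2): 0.08596624 : 0.41446752 : 0.49956624
Element Gj pattern (n=2): 0.31091776 : 0.49336448 : 0.19571776
Convolve the two distributions (both contribute in 2-u steps):
  M: 0.08596624×0.31091776 = 0.026728
  M+2: 0.08596624×0.49336448 + 0.41446752×0.31091776 = 0.171278
  M+4: 0.08596624×0.19571776 + 0.41446752×0.49336448 + 0.49956624×0.31091776 = 0.376633
  M+6: 0.41446752×0.19571776 + 0.49956624×0.49336448 = 0.327587
  M+8: 0.49956624×0.19571776 = 0.097774
Scale to base peak (0.376633) = 100: 7.1 : 45.5 : 100.0 : 87.0 : 26.0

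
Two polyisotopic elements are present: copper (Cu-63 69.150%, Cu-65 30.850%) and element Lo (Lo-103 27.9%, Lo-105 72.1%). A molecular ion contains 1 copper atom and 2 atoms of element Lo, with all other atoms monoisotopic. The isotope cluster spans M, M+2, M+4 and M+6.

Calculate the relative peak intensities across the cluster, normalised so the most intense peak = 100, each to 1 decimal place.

Copper pattern (n=1): 0.6915 : 0.3085
Element Lo pattern (n=2): 0.077841 : 0.402318 : 0.519841
Convolve the two distributions (both contribute in 2-u steps):
  M: 0.6915×0.077841 = 0.053827
  M+2: 0.6915×0.402318 + 0.3085×0.077841 = 0.302217
  M+4: 0.6915×0.519841 + 0.3085×0.402318 = 0.483585
  M+6: 0.3085×0.519841 = 0.160371
Scale to base peak (0.483585) = 100: 11.1 : 62.5 : 100.0 : 33.2

11.1 : 62.5 : 100.0 : 33.2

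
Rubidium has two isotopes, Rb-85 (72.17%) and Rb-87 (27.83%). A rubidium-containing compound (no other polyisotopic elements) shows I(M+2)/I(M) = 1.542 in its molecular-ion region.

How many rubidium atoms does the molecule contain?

For n independent Rb atoms, I(M+2)/I(M) = n · (abundance Rb-87) / (abundance Rb-85) = n · 0.2783/0.7217.
n = 1.542 × 0.7217/0.2783 = 4.00 ≈ 4

4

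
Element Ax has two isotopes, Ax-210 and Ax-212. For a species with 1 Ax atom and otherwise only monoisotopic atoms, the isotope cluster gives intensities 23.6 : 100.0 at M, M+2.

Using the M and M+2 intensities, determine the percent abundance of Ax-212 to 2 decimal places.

80.91%

Write p for the Ax-210 fraction. I(M+2)/I(M) = [C(1,1)·p^0·(1−p)] / p^1 = 1·(1−p)/p = 100.0/23.6 = 4.2373
(1−p)/p = 4.2373/1 = 4.2373  ⇒  p = 1/(1 + 4.2373) = 0.1909
Ax-210: 19.09%, Ax-212: 80.91%.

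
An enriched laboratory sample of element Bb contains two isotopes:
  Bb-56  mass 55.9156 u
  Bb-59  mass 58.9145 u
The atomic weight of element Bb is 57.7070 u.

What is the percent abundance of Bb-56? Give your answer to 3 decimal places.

40.265%

Writing the weighted mean with unknown fraction x of Bb-56:
55.9156·x + 58.9145·(1 − x) = 57.7070
(55.9156 − 58.9145)·x = 57.7070 − 58.9145
x = -1.2075 / -2.9989 = 0.40265 → 40.265% Bb-56, 59.735% Bb-59.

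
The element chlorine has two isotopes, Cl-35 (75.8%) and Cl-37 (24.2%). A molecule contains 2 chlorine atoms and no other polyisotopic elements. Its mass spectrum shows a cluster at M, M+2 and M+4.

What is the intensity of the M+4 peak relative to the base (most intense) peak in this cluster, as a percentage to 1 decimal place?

10.2%

(0.758 + 0.242)^2 gives M 0.5746, M+2 0.3669, M+4 0.0586; the largest is M.
P(M) = C(2,0) × 0.758^2 × 0.242^0 = 1 × 0.574564 × 1.0000 = 0.574564 (base)
P(M+4) = C(2,2) × 0.758^0 × 0.242^2 = 1 × 1.0000 × 0.058564 = 0.058564
Relative intensity = 0.058564 / 0.574564 × 100 = 10.2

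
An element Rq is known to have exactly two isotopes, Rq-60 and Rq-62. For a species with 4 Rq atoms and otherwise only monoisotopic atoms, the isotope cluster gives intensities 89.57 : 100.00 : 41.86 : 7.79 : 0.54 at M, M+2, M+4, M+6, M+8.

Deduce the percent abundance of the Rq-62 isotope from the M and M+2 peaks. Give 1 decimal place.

Write p for the Rq-60 fraction. I(M+2)/I(M) = [C(4,1)·p^3·(1−p)] / p^4 = 4·(1−p)/p = 100.00/89.57 = 1.1164
(1−p)/p = 1.1164/4 = 0.2791  ⇒  p = 1/(1 + 0.2791) = 0.7818
Rq-60: 78.2%, Rq-62: 21.8%.

21.8%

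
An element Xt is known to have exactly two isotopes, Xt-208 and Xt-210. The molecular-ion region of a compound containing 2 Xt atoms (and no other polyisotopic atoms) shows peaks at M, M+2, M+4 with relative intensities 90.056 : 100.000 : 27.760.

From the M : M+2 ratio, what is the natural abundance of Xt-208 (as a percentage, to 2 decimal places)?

64.30%

Let p = fractional abundance of Xt-208. I(M+2)/I(M) = [C(2,1)·p^1·(1−p)] / p^2 = 2·(1−p)/p = 100.000/90.056 = 1.1104
(1−p)/p = 1.1104/2 = 0.5552  ⇒  p = 1/(1 + 0.5552) = 0.6430
Xt-208: 64.30%, Xt-210: 35.70%.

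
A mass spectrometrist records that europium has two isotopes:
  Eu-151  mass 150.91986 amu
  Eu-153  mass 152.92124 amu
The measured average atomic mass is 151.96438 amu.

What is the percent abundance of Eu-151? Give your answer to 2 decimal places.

With x = fraction of Eu-151 (so Eu-153 is 1 − x):
150.91986·x + 152.92124·(1 − x) = 151.96438
(150.91986 − 152.92124)·x = 151.96438 − 152.92124
x = -0.95686 / -2.00138 = 0.47810 → 47.81% Eu-151, 52.19% Eu-153.

47.81%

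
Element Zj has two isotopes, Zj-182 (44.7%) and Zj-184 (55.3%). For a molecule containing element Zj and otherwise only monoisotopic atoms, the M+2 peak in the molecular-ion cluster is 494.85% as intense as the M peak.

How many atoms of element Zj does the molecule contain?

4

The M+2/M ratio from n Zj atoms is n · q/p = n · 0.553/0.447.
n = 4.9485 × 0.447/0.553 = 4.00 ≈ 4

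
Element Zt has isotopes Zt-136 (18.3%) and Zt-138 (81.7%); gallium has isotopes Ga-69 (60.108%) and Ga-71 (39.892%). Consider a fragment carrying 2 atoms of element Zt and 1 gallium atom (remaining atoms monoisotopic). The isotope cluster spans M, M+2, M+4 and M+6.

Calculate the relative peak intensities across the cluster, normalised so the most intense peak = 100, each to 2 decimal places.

Element Zt pattern (n=2): 0.033489 : 0.299022 : 0.667489
Gallium pattern (n=1): 0.60108 : 0.39892
Convolve the two distributions (both contribute in 2-u steps):
  M: 0.033489×0.60108 = 0.020130
  M+2: 0.033489×0.39892 + 0.299022×0.60108 = 0.193096
  M+4: 0.299022×0.39892 + 0.667489×0.60108 = 0.520500
  M+6: 0.667489×0.39892 = 0.266275
Scale to base peak (0.520500) = 100: 3.87 : 37.10 : 100.00 : 51.16

3.87 : 37.10 : 100.00 : 51.16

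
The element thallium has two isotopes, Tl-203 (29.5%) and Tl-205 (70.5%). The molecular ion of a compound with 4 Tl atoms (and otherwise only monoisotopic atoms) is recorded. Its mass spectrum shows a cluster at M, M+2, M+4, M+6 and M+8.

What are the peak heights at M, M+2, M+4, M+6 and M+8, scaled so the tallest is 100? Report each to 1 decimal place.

Each Tl atom is independently Tl-203 (p = 0.295) or Tl-205 (q = 0.705); the cluster is the binomial expansion (p + q)^4.
P(M) = 0.295^4 = 0.007573
P(M+2) = 4 × 0.295^3 × 0.705^1 = 0.072396
P(M+4) = 6 × 0.295^2 × 0.705^2 = 0.259522
P(M+6) = 4 × 0.295^1 × 0.705^3 = 0.413475
P(M+8) = 0.705^4 = 0.247034
The M+6 peak is largest (0.413475); scaling to 100 gives 1.8 : 17.5 : 62.8 : 100.0 : 59.7.

1.8 : 17.5 : 62.8 : 100.0 : 59.7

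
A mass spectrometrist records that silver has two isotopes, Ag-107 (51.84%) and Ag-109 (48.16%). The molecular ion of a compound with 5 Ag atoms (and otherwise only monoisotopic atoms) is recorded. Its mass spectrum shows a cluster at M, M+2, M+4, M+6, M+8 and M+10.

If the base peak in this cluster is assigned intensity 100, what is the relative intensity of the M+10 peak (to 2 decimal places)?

8.02

Term probabilities: M 0.0374, M+2 0.1739, M+4 0.3231, M+6 0.3002, M+8 0.1394, M+10 0.0259. Base peak = M+4.
P(M+4) = C(5,2) × 0.5184^3 × 0.4816^2 = 10 × 0.13931407 × 0.23193856 = 0.323123 (base)
P(M+10) = C(5,5) × 0.5184^0 × 0.4816^5 = 1 × 1.0000 × 0.02590791 = 0.025908
Relative intensity = 0.025908 / 0.323123 × 100 = 8.02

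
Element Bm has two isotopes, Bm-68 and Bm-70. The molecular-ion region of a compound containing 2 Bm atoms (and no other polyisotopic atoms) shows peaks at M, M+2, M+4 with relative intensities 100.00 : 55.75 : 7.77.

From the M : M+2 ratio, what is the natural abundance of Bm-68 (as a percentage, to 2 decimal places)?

78.20%

Let p = fractional abundance of Bm-68. I(M+2)/I(M) = [C(2,1)·p^1·(1−p)] / p^2 = 2·(1−p)/p = 55.75/100.00 = 0.5575
(1−p)/p = 0.5575/2 = 0.2787  ⇒  p = 1/(1 + 0.2787) = 0.7820
Bm-68: 78.20%, Bm-70: 21.80%.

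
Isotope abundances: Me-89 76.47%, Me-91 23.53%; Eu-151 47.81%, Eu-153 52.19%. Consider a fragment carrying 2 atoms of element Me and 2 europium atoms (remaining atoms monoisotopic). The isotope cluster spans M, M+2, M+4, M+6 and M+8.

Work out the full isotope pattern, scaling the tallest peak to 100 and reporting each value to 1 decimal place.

35.7 : 100.0 : 94.0 : 33.6 : 4.0

Element Me pattern (n=2): 0.58476609 : 0.35986782 : 0.05536609
Europium pattern (n=2): 0.22857961 : 0.49904078 : 0.27237961
Convolve the two distributions (both contribute in 2-u steps):
  M: 0.58476609×0.22857961 = 0.133666
  M+2: 0.58476609×0.49904078 + 0.35986782×0.22857961 = 0.374081
  M+4: 0.58476609×0.27237961 + 0.35986782×0.49904078 + 0.05536609×0.22857961 = 0.351523
  M+6: 0.35986782×0.27237961 + 0.05536609×0.49904078 = 0.125651
  M+8: 0.05536609×0.27237961 = 0.015081
Scale to base peak (0.374081) = 100: 35.7 : 100.0 : 94.0 : 33.6 : 4.0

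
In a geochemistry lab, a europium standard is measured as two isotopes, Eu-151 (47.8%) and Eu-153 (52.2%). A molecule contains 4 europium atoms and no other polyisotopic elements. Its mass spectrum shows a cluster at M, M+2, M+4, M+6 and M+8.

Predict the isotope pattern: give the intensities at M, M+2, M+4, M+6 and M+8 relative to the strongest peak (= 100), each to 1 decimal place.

14.0 : 61.0 : 100.0 : 72.8 : 19.9

Expanding (0.478 + 0.522)^4:
P(M) = 0.478^4 = 0.052205
P(M+2) = 4 × 0.478^3 × 0.522^1 = 0.228042
P(M+4) = 6 × 0.478^2 × 0.522^2 = 0.373549
P(M+6) = 4 × 0.478^1 × 0.522^3 = 0.271956
P(M+8) = 0.522^4 = 0.074248
The M+4 peak is largest (0.373549); scaling to 100 gives 14.0 : 61.0 : 100.0 : 72.8 : 19.9.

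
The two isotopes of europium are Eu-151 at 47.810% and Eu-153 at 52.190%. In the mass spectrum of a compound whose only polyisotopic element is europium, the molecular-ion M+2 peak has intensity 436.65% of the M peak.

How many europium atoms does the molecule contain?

The M+2/M ratio from n Eu atoms is n · q/p = n · 0.52190/0.47810.
n = 4.3665 × 0.47810/0.52190 = 4.00 ≈ 4

4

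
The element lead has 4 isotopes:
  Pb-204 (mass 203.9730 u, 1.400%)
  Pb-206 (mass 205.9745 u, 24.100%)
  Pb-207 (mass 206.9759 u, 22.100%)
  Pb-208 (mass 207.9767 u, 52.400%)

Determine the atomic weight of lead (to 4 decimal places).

207.2169 u

The abundance-weighted mean is 0.01400 × 203.9730 + 0.24100 × 205.9745 + 0.22100 × 206.9759 + 0.52400 × 207.9767
= 2.85562 + 49.63985 + 45.74167 + 108.97979 = 207.21693 u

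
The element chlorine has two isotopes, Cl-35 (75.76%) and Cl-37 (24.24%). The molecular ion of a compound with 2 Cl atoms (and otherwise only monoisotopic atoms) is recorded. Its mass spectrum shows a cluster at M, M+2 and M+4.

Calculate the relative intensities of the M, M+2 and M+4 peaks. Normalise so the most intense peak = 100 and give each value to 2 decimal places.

The 2 Cl atoms are independent, so intensities follow the terms of (0.7576 + 0.2424)^2.
P(M) = 0.7576^2 = 0.573958
P(M+2) = 2 × 0.7576^1 × 0.2424^1 = 0.367284
P(M+4) = 0.2424^2 = 0.058758
The M peak is largest (0.573958); scaling to 100 gives 100.00 : 63.99 : 10.24.

100.00 : 63.99 : 10.24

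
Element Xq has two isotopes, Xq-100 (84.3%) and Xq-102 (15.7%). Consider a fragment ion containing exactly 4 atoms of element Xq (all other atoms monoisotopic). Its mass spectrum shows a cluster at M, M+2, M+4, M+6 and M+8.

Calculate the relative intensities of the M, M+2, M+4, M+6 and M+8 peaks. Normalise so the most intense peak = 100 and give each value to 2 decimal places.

The 4 Xq atoms are independent, so intensities follow the terms of (0.843 + 0.157)^4.
P(M) = 0.843^4 = 0.505022
P(M+2) = 4 × 0.843^3 × 0.157^1 = 0.376220
P(M+4) = 6 × 0.843^2 × 0.157^2 = 0.105101
P(M+6) = 4 × 0.843^1 × 0.157^3 = 0.013049
P(M+8) = 0.157^4 = 0.000608
The M peak is largest (0.505022); scaling to 100 gives 100.00 : 74.50 : 20.81 : 2.58 : 0.12.

100.00 : 74.50 : 20.81 : 2.58 : 0.12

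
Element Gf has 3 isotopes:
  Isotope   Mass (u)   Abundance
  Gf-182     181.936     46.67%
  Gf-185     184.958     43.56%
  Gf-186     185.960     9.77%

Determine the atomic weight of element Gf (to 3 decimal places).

Weight each isotope mass by its fractional abundance: 0.4667 × 181.936 + 0.4356 × 184.958 + 0.0977 × 185.960
= 84.9095 + 80.5677 + 18.1683 = 183.6455 u

183.646 u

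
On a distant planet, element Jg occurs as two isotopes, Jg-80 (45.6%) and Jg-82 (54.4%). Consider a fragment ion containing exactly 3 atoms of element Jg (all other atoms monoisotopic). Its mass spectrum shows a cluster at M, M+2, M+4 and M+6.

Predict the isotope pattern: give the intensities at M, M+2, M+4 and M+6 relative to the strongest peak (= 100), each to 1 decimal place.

23.4 : 83.8 : 100.0 : 39.8

Each Jg atom is independently Jg-80 (p = 0.456) or Jg-82 (q = 0.544); the cluster is the binomial expansion (p + q)^3.
P(M) = 0.456^3 = 0.094819
P(M+2) = 3 × 0.456^2 × 0.544^1 = 0.339352
P(M+4) = 3 × 0.456^1 × 0.544^2 = 0.404840
P(M+6) = 0.544^3 = 0.160989
The M+4 peak is largest (0.404840); scaling to 100 gives 23.4 : 83.8 : 100.0 : 39.8.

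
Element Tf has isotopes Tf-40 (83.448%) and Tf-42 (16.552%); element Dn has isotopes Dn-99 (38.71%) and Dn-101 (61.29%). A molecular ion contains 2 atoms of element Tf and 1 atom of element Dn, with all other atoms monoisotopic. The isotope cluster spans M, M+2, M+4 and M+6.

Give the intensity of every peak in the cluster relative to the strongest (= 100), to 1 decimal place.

50.5 : 100.0 : 33.7 : 3.1

Element Tf pattern (n=2): 0.69635687 : 0.27624626 : 0.02739687
Element Dn pattern (n=1): 0.3871 : 0.6129
Convolve the two distributions (both contribute in 2-u steps):
  M: 0.69635687×0.3871 = 0.269560
  M+2: 0.69635687×0.6129 + 0.27624626×0.3871 = 0.533732
  M+4: 0.27624626×0.6129 + 0.02739687×0.3871 = 0.179917
  M+6: 0.02739687×0.6129 = 0.016792
Scale to base peak (0.533732) = 100: 50.5 : 100.0 : 33.7 : 3.1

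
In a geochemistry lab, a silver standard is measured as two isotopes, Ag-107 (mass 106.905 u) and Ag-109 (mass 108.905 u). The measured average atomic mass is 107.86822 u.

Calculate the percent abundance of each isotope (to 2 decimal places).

Let x be the fractional abundance of Ag-107; then Ag-109 has abundance 1 − x.
106.905·x + 108.905·(1 − x) = 107.86822
(106.905 − 108.905)·x = 107.86822 − 108.905
x = -1.03678 / -2.000 = 0.51839 → 51.84% Ag-107, 48.16% Ag-109.

Ag-107: 51.84%, Ag-109: 48.16%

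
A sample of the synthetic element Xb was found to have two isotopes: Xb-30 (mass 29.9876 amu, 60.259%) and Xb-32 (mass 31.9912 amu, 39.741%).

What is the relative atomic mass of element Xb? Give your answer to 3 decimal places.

30.784 amu

Average mass = Σ (abundance × isotope mass) = 0.60259 × 29.9876 + 0.39741 × 31.9912
= 18.07023 + 12.71362 = 30.78385 amu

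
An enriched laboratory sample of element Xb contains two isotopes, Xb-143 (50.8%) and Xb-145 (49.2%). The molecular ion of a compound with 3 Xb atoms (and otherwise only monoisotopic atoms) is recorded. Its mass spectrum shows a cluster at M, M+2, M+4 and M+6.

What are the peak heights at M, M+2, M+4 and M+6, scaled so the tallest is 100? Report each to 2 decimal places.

34.42 : 100.00 : 96.85 : 31.27

Expanding (0.508 + 0.492)^3:
P(M) = 0.508^3 = 0.131097
P(M+2) = 3 × 0.508^2 × 0.492^1 = 0.380902
P(M+4) = 3 × 0.508^1 × 0.492^2 = 0.368906
P(M+6) = 0.492^3 = 0.119095
The M+2 peak is largest (0.380902); scaling to 100 gives 34.42 : 100.00 : 96.85 : 31.27.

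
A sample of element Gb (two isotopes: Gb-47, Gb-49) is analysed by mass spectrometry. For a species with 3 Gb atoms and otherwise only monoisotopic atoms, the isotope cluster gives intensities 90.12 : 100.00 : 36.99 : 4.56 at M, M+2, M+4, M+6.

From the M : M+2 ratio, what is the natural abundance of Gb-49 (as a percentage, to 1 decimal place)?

Let p = fractional abundance of Gb-47. I(M+2)/I(M) = [C(3,1)·p^2·(1−p)] / p^3 = 3·(1−p)/p = 100.00/90.12 = 1.1096
(1−p)/p = 1.1096/3 = 0.3699  ⇒  p = 1/(1 + 0.3699) = 0.7300
Gb-47: 73.0%, Gb-49: 27.0%.

27.0%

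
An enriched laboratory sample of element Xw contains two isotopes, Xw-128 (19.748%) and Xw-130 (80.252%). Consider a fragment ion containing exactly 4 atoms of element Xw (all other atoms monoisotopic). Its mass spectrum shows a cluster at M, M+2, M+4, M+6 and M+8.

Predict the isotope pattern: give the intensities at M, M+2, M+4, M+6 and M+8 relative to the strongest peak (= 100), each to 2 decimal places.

0.37 : 5.96 : 36.33 : 98.43 : 100.00

The 4 Xw atoms are independent, so intensities follow the terms of (0.19748 + 0.80252)^4.
P(M) = 0.19748^4 = 0.001521
P(M+2) = 4 × 0.19748^3 × 0.80252^1 = 0.024722
P(M+4) = 6 × 0.19748^2 × 0.80252^2 = 0.150699
P(M+6) = 4 × 0.19748^1 × 0.80252^3 = 0.408273
P(M+8) = 0.80252^4 = 0.414785
The M+8 peak is largest (0.414785); scaling to 100 gives 0.37 : 5.96 : 36.33 : 98.43 : 100.00.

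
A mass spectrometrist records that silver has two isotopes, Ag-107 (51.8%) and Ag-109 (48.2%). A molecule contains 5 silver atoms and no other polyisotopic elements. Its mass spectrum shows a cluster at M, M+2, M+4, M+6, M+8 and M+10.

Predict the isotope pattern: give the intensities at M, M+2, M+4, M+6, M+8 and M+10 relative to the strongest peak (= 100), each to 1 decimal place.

The 5 Ag atoms are independent, so intensities follow the terms of (0.518 + 0.482)^5.
P(M) = 0.518^5 = 0.037295
P(M+2) = 5 × 0.518^4 × 0.482^1 = 0.173515
P(M+4) = 10 × 0.518^3 × 0.482^2 = 0.322911
P(M+6) = 10 × 0.518^2 × 0.482^3 = 0.300470
P(M+8) = 5 × 0.518^1 × 0.482^4 = 0.139794
P(M+10) = 0.482^5 = 0.026016
The M+4 peak is largest (0.322911); scaling to 100 gives 11.5 : 53.7 : 100.0 : 93.1 : 43.3 : 8.1.

11.5 : 53.7 : 100.0 : 93.1 : 43.3 : 8.1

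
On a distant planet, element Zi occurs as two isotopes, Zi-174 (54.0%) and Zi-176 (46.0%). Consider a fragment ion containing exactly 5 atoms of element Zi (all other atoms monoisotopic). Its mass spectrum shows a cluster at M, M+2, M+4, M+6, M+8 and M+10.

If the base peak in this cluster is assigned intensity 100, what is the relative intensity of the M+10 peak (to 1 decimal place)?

Term probabilities: M 0.0459, M+2 0.1956, M+4 0.3332, M+6 0.2838, M+8 0.1209, M+10 0.0206. Base peak = M+4.
P(M+4) = C(5,2) × 0.540^3 × 0.460^2 = 10 × 0.157464 × 0.2116 = 0.333194 (base)
P(M+10) = C(5,5) × 0.540^0 × 0.460^5 = 1 × 1.0000 × 0.0205963 = 0.020596
Relative intensity = 0.020596 / 0.333194 × 100 = 6.2

6.2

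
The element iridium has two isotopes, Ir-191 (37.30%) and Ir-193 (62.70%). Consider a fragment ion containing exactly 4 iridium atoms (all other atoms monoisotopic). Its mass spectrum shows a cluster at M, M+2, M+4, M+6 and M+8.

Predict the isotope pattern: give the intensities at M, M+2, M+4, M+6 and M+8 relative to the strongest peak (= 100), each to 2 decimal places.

5.26 : 35.39 : 89.23 : 100.00 : 42.02

Each Ir atom is independently Ir-191 (p = 0.3730) or Ir-193 (q = 0.6270); the cluster is the binomial expansion (p + q)^4.
P(M) = 0.3730^4 = 0.019357
P(M+2) = 4 × 0.3730^3 × 0.6270^1 = 0.130153
P(M+4) = 6 × 0.3730^2 × 0.6270^2 = 0.328174
P(M+6) = 4 × 0.3730^1 × 0.6270^3 = 0.367766
P(M+8) = 0.6270^4 = 0.154550
The M+6 peak is largest (0.367766); scaling to 100 gives 5.26 : 35.39 : 89.23 : 100.00 : 42.02.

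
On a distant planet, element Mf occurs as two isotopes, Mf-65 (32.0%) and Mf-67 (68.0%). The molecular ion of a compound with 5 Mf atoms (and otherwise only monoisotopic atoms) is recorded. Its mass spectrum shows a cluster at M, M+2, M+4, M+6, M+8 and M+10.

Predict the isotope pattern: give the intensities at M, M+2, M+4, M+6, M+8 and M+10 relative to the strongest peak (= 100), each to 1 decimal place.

1.0 : 10.4 : 44.3 : 94.1 : 100.0 : 42.5

Each Mf atom is independently Mf-65 (p = 0.320) or Mf-67 (q = 0.680); the cluster is the binomial expansion (p + q)^5.
P(M) = 0.320^5 = 0.003355
P(M+2) = 5 × 0.320^4 × 0.680^1 = 0.035652
P(M+4) = 10 × 0.320^3 × 0.680^2 = 0.151519
P(M+6) = 10 × 0.320^2 × 0.680^3 = 0.321978
P(M+8) = 5 × 0.320^1 × 0.680^4 = 0.342102
P(M+10) = 0.680^5 = 0.145393
The M+8 peak is largest (0.342102); scaling to 100 gives 1.0 : 10.4 : 44.3 : 94.1 : 100.0 : 42.5.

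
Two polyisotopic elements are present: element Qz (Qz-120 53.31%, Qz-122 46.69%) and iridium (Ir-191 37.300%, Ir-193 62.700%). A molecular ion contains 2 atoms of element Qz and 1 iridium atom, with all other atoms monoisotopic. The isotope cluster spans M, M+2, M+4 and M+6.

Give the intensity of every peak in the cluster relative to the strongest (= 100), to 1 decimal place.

26.9 : 92.5 : 100.0 : 34.7

Element Qz pattern (n=2): 0.28419561 : 0.49780878 : 0.21799561
Iridium pattern (n=1): 0.3730 : 0.6270
Convolve the two distributions (both contribute in 2-u steps):
  M: 0.28419561×0.3730 = 0.106005
  M+2: 0.28419561×0.6270 + 0.49780878×0.3730 = 0.363873
  M+4: 0.49780878×0.6270 + 0.21799561×0.3730 = 0.393438
  M+6: 0.21799561×0.6270 = 0.136683
Scale to base peak (0.393438) = 100: 26.9 : 92.5 : 100.0 : 34.7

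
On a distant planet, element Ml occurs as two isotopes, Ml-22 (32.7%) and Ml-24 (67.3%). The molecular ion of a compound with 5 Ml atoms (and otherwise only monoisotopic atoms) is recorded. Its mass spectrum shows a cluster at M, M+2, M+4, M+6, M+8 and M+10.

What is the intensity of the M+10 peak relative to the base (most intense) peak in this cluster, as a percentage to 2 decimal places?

41.16%

Binomial terms of (0.327 + 0.673)^5: M 0.0037, M+2 0.0385, M+4 0.1584, M+6 0.3259, M+8 0.3354, M+10 0.1381 → M+8 is the base peak.
P(M+8) = C(5,4) × 0.327^1 × 0.673^4 = 5 × 0.3270 × 0.20514468 = 0.335412 (base)
P(M+10) = C(5,5) × 0.327^0 × 0.673^5 = 1 × 1.0000 × 0.13806237 = 0.138062
Relative intensity = 0.138062 / 0.335412 × 100 = 41.16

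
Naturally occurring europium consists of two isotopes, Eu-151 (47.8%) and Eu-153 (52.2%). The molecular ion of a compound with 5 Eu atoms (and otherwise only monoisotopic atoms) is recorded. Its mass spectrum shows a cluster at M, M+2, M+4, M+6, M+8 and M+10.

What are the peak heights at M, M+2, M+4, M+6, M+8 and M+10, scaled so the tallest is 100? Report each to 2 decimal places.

7.68 : 41.93 : 91.57 : 100.00 : 54.60 : 11.93

Each Eu atom is independently Eu-151 (p = 0.478) or Eu-153 (q = 0.522); the cluster is the binomial expansion (p + q)^5.
P(M) = 0.478^5 = 0.024954
P(M+2) = 5 × 0.478^4 × 0.522^1 = 0.136255
P(M+4) = 10 × 0.478^3 × 0.522^2 = 0.297594
P(M+6) = 10 × 0.478^2 × 0.522^3 = 0.324988
P(M+8) = 5 × 0.478^1 × 0.522^4 = 0.177452
P(M+10) = 0.522^5 = 0.038757
The M+6 peak is largest (0.324988); scaling to 100 gives 7.68 : 41.93 : 91.57 : 100.00 : 54.60 : 11.93.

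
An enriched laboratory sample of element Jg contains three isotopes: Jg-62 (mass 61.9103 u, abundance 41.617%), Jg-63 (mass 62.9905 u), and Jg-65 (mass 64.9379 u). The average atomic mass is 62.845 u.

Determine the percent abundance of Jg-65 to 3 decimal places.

The remaining 58.383% is split between Jg-63 (fraction x) and Jg-65 (fraction 0.58383 − x).
Substituting: 62.9905x + 64.9379(0.58383 − x) = 37.079790449
(62.9905 − 64.9379)x = -0.832903708  ⇒  x = 0.42770, y = 0.15613
Jg-63: 42.770%, Jg-65: 15.613%.

15.613%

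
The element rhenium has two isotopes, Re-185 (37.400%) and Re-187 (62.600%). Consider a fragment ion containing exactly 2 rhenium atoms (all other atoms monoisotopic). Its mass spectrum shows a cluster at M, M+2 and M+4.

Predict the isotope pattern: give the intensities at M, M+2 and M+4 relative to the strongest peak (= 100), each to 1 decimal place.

29.9 : 100.0 : 83.7

The 2 Re atoms are independent, so intensities follow the terms of (0.37400 + 0.62600)^2.
P(M) = 0.37400^2 = 0.139876
P(M+2) = 2 × 0.37400^1 × 0.62600^1 = 0.468248
P(M+4) = 0.62600^2 = 0.391876
The M+2 peak is largest (0.468248); scaling to 100 gives 29.9 : 100.0 : 83.7.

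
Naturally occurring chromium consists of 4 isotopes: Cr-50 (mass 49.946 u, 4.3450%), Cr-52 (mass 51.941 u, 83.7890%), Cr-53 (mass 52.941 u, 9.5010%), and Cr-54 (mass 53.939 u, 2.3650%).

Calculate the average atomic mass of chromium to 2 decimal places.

52.00 u

Weight each isotope mass by its fractional abundance: 0.043450 × 49.946 + 0.837890 × 51.941 + 0.095010 × 52.941 + 0.023650 × 53.939
= 2.1702 + 43.5208 + 5.0299 + 1.2757 = 51.9966 u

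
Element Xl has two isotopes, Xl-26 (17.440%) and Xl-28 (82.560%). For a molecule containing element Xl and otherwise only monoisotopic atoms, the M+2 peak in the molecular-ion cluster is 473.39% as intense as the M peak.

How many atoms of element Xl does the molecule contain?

1

The M+2/M ratio from n Xl atoms is n · q/p = n · 0.82560/0.17440.
n = 4.7339 × 0.17440/0.82560 = 1.00 ≈ 1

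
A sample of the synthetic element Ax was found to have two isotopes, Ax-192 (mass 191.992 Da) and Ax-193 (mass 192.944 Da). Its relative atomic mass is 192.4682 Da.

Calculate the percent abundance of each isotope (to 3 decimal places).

Ax-192: 49.979%, Ax-193: 50.021%

Writing the weighted mean with unknown fraction x of Ax-192:
191.992·x + 192.944·(1 − x) = 192.4682
(191.992 − 192.944)·x = 192.4682 − 192.944
x = -0.4758 / -0.952 = 0.49979 → 49.979% Ax-192, 50.021% Ax-193.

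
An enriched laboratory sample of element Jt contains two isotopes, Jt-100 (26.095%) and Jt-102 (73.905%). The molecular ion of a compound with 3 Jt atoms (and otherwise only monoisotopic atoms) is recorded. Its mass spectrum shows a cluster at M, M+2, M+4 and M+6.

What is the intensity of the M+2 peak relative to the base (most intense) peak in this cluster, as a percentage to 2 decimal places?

(0.26095 + 0.73905)^3 gives M 0.0178, M+2 0.1510, M+4 0.4276, M+6 0.4037; the largest is M+4.
P(M+4) = C(3,2) × 0.26095^1 × 0.73905^2 = 3 × 0.26095 × 0.5461949 = 0.427589 (base)
P(M+2) = C(3,1) × 0.26095^2 × 0.73905^1 = 3 × 0.0680949 × 0.73905 = 0.150977
Relative intensity = 0.150977 / 0.427589 × 100 = 35.31

35.31%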